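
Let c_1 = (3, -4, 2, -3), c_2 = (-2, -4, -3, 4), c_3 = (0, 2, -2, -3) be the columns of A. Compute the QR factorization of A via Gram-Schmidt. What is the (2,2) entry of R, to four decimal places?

r_{22} = 6.5815

e_1 = c_1/‖c_1‖ = (3, -4, 2, -3)/6.1644 = (0.4867, -0.6489, 0.3244, -0.4867).
r_{12} = e_1·c_2 = -1.2978.
u_2 = c_2 + 1.2978·e_1 = (-1.3684, -4.8421, -2.5789, 3.3684).
r_{22} = ‖u_2‖ = 6.5815.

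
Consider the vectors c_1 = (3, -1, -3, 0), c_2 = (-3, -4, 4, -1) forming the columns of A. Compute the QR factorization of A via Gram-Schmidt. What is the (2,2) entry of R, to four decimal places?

e_1 = c_1/‖c_1‖ = (3, -1, -3, 0)/4.3589 = (0.6882, -0.2294, -0.6882, 0.0000).
r_{12} = e_1·c_2 = -3.9001.
u_2 = c_2 + 3.9001·e_1 = (-0.3158, -4.8947, 1.3158, -1.0000).
r_{22} = ‖u_2‖ = 5.1759.

r_{22} = 5.1759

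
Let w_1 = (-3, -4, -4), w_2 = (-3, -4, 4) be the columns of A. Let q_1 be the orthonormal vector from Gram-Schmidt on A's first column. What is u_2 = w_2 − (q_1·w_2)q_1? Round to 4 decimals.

u_2 = (-2.3415, -3.1220, 4.8780)

w_1 = (-3, -4, -4); ‖w_1‖ = 6.4031, so q_1 = (-0.4685, -0.6247, -0.6247).
q_1·w_2 = (-0.4685)·(-3) + (-0.6247)·(-4) + (-0.6247)·4 = 1.4056.
u_2 = w_2 − 1.4056·q_1 = (-2.3415, -3.1220, 4.8780).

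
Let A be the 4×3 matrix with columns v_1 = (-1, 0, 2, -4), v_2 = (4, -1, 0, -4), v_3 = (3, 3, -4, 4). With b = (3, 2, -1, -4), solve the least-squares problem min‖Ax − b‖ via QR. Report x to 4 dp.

e_1 = v_1/‖v_1‖ = (-1, 0, 2, -4)/4.5826 = (-0.2182, 0.0000, 0.4364, -0.8729).
r_{12} = e_1·v_2 = 2.6186.
u_2 = v_2 − 2.6186·e_1 = (4.5714, -1.0000, -1.1429, -1.7143).
‖u_2‖ = 5.1130, so e_2 = (0.8941, -0.1956, -0.2235, -0.3353).
r_{13} = e_1·v_3 = -5.8919; r_{23} = e_2·v_3 = 1.6485.
u_3 = v_3 + 5.8919·e_1 − 1.6485·e_2 = (0.2404, 3.3224, -1.0601, -0.5902).
‖u_3‖ = 3.5452, so e_3 = (0.0678, 0.9372, -0.2990, -0.1665).
Qᵀb = (2.4004, 3.8557, 3.0427).
Back-substitute: x_3 = 3.0427/3.5452 = 0.8583.
x_2 = (3.8557 − 1.6485·0.8583)/5.1130 = 0.4774.
x_1 = (2.4004 − 2.6186·0.4774 + 5.8919·0.8583)/4.5826 = 1.3545.

x = (1.3545, 0.4774, 0.8583)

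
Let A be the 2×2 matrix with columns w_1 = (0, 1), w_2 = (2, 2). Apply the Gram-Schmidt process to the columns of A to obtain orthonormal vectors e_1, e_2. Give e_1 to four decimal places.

e_1 = (0.0000, 1.0000)

w_1 = (0, 1); ‖w_1‖ = 1.0000, so e_1 = (0.0000, 1.0000).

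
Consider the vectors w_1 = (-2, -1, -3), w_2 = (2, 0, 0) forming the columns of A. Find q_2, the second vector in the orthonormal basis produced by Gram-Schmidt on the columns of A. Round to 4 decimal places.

q_2 = (0.8452, -0.1690, -0.5071)

w_1 = (-2, -1, -3); ‖w_1‖ = 3.7417, so q_1 = (-0.5345, -0.2673, -0.8018).
q_1·w_2 = (-0.5345)·2 + (-0.2673)·0 + (-0.8018)·0 = -1.0690.
u_2 = w_2 + 1.0690·q_1 = (1.4286, -0.2857, -0.8571).
‖u_2‖ = 1.6903, so q_2 = (0.8452, -0.1690, -0.5071).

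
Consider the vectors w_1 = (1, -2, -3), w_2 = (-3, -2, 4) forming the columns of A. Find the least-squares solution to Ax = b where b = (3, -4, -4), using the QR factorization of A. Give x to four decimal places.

x = (1.6842, 0.0526)

e_1 = w_1/‖w_1‖ = (1, -2, -3)/3.7417 = (0.2673, -0.5345, -0.8018).
r_{12} = e_1·w_2 = -2.9399.
u_2 = w_2 + 2.9399·e_1 = (-2.2143, -3.5714, 1.6429).
‖u_2‖ = 4.5119, so e_2 = (-0.4908, -0.7916, 0.3641).
Qᵀb = (6.1470, 0.2375).
Back-substitute: x_2 = 0.2375/4.5119 = 0.0526.
x_1 = (6.1470 + 2.9399·0.0526)/3.7417 = 1.6842.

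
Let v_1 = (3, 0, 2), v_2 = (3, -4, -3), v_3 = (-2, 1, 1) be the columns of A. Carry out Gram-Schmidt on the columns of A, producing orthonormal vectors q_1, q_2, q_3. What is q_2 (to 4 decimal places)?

q_2 = (0.3999, -0.6931, -0.5998)

v_1 = (3, 0, 2); ‖v_1‖ = 3.6056, so q_1 = (0.8321, 0.0000, 0.5547).
q_1·v_2 = 0.8321·3 + 0.0000·(-4) + 0.5547·(-3) = 0.8321.
u_2 = v_2 − 0.8321·q_1 = (2.3077, -4.0000, -3.4615).
‖u_2‖ = 5.7713, so q_2 = (0.3999, -0.6931, -0.5998).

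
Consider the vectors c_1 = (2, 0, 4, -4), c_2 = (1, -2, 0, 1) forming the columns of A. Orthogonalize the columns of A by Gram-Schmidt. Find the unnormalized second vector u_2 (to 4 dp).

u_2 = (1.1111, -2.0000, 0.2222, 0.7778)

q_1 = c_1/‖c_1‖ = (2, 0, 4, -4)/6.0000 = (0.3333, 0.0000, 0.6667, -0.6667).
r_{12} = q_1·c_2 = -0.3333.
u_2 = c_2 + 0.3333·q_1 = (1.1111, -2.0000, 0.2222, 0.7778).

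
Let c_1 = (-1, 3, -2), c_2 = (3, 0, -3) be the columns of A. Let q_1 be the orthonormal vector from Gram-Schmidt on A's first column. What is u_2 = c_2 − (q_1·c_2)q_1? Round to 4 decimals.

q_1 = c_1/‖c_1‖ = (-1, 3, -2)/3.7417 = (-0.2673, 0.8018, -0.5345).
r_{12} = q_1·c_2 = 0.8018.
u_2 = c_2 − 0.8018·q_1 = (3.2143, -0.6429, -2.5714).

u_2 = (3.2143, -0.6429, -2.5714)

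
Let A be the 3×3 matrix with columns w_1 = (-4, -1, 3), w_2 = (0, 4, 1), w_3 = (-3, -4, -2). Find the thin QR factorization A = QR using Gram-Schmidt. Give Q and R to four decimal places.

q_1 = w_1/‖w_1‖ = (-4, -1, 3)/5.0990 = (-0.7845, -0.1961, 0.5883).
r_{12} = q_1·w_2 = -0.1961.
u_2 = w_2 + 0.1961·q_1 = (-0.1538, 3.9615, 1.1154).
‖u_2‖ = 4.1184, so q_2 = (-0.0374, 0.9619, 0.2708).
r_{13} = q_1·w_3 = 1.9612; r_{23} = q_2·w_3 = -4.2772.
u_3 = w_3 − 1.9612·q_1 + 4.2772·q_2 = (-1.6213, 0.4989, -1.9955).
‖u_3‖ = 2.6190, so q_3 = (-0.6190, 0.1905, -0.7619).

Q = [[-0.7845, -0.0374, -0.6190], [-0.1961, 0.9619, 0.1905], [0.5883, 0.2708, -0.7619]], R = [[5.0990, -0.1961, 1.9612], [0.0000, 4.1184, -4.2772], [0.0000, 0.0000, 2.6190]]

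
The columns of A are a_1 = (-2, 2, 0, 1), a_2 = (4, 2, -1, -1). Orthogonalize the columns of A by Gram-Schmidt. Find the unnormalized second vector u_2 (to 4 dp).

u_2 = (2.8889, 3.1111, -1.0000, -0.4444)

a_1 = (-2, 2, 0, 1); ‖a_1‖ = 3.0000, so q_1 = (-0.6667, 0.6667, 0.0000, 0.3333).
q_1·a_2 = (-0.6667)·4 + 0.6667·2 + 0.0000·(-1) + 0.3333·(-1) = -1.6667.
u_2 = a_2 + 1.6667·q_1 = (2.8889, 3.1111, -1.0000, -0.4444).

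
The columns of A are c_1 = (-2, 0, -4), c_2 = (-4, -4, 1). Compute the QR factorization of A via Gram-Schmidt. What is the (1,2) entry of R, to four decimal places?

r_{12} = 0.8944

q_1 = c_1/‖c_1‖ = (-2, 0, -4)/4.4721 = (-0.4472, 0.0000, -0.8944).
r_{12} = q_1·c_2 = 0.8944.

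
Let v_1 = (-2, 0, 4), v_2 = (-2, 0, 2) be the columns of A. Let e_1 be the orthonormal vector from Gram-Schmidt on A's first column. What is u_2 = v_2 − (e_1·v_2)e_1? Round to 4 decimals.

e_1 = v_1/‖v_1‖ = (-2, 0, 4)/4.4721 = (-0.4472, 0.0000, 0.8944).
r_{12} = e_1·v_2 = 2.6833.
u_2 = v_2 − 2.6833·e_1 = (-0.8000, 0.0000, -0.4000).

u_2 = (-0.8000, 0.0000, -0.4000)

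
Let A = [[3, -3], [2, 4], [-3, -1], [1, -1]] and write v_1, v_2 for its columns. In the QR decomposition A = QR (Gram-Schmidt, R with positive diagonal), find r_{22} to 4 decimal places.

r_{22} = 5.1920

q_1 = v_1/‖v_1‖ = (3, 2, -3, 1)/4.7958 = (0.6255, 0.4170, -0.6255, 0.2085).
r_{12} = q_1·v_2 = 0.2085.
u_2 = v_2 − 0.2085·q_1 = (-3.1304, 3.9130, -0.8696, -1.0435).
r_{22} = ‖u_2‖ = 5.1920.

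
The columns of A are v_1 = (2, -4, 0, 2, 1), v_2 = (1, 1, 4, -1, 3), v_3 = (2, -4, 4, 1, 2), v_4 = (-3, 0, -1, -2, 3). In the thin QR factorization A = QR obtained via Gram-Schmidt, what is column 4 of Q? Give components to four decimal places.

v_1 = (2, -4, 0, 2, 1); ‖v_1‖ = 5.0000, so e_1 = (0.4000, -0.8000, 0.0000, 0.4000, 0.2000).
e_1·v_2 = 0.4000·1 + (-0.8000)·1 + 0.0000·4 + 0.4000·(-1) + 0.2000·3 = -0.2000.
u_2 = v_2 + 0.2000·e_1 = (1.0800, 0.8400, 4.0000, -0.9200, 3.0400).
‖u_2‖ = 5.2877, so e_2 = (0.2042, 0.1589, 0.7565, -0.1740, 0.5749).
e_1·v_3 = 0.4000·2 + (-0.8000)·(-4) + 0.0000·4 + 0.4000·1 + 0.2000·2 = 4.8000; e_2·v_3 = 0.2042·2 + 0.1589·(-4) + 0.7565·4 + (-0.1740)·1 + 0.5749·2 = 3.7748.
u_3 = v_3 − 4.8000·e_1 − 3.7748·e_2 = (-0.6910, -0.7597, 1.1445, -0.2632, -1.1302).
‖u_3‖ = 1.9264, so e_3 = (-0.3587, -0.3943, 0.5941, -0.1366, -0.5867).
e_1·v_4 = 0.4000·(-3) + (-0.8000)·0 + 0.0000·(-1) + 0.4000·(-2) + 0.2000·3 = -1.4000; e_2·v_4 = 0.2042·(-3) + 0.1589·0 + 0.7565·(-1) + (-0.1740)·(-2) + 0.5749·3 = 0.7035; e_3·v_4 = (-0.3587)·(-3) + (-0.3943)·0 + 0.5941·(-1) + (-0.1366)·(-2) + (-0.5867)·3 = -1.0048.
u_4 = v_4 + 1.4000·e_1 − 0.7035·e_2 + 1.0048·e_3 = (-2.9441, -1.6280, -0.9352, -1.4549, 2.2860).
‖u_4‖ = 4.4199, so e_4 = (-0.6661, -0.3683, -0.2116, -0.3292, 0.5172).

e_4 = (-0.6661, -0.3683, -0.2116, -0.3292, 0.5172)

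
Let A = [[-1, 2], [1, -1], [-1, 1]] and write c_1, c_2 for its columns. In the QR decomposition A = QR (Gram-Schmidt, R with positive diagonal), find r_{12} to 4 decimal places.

q_1 = c_1/‖c_1‖ = (-1, 1, -1)/1.7321 = (-0.5774, 0.5774, -0.5774).
r_{12} = q_1·c_2 = -2.3094.

r_{12} = -2.3094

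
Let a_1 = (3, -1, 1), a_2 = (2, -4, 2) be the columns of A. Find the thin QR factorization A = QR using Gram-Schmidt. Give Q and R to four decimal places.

e_1 = a_1/‖a_1‖ = (3, -1, 1)/3.3166 = (0.9045, -0.3015, 0.3015).
r_{12} = e_1·a_2 = 3.6181.
u_2 = a_2 − 3.6181·e_1 = (-1.2727, -2.9091, 0.9091).
‖u_2‖ = 3.3029, so e_2 = (-0.3853, -0.8808, 0.2752).

Q = [[0.9045, -0.3853], [-0.3015, -0.8808], [0.3015, 0.2752]], R = [[3.3166, 3.6181], [0.0000, 3.3029]]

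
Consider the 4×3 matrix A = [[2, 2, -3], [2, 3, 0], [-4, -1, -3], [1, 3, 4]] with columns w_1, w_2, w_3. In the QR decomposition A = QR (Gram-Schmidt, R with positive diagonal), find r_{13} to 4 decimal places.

e_1 = w_1/‖w_1‖ = (2, 2, -4, 1)/5.0000 = (0.4000, 0.4000, -0.8000, 0.2000).
r_{13} = e_1·w_3 = 2.0000.

r_{13} = 2.0000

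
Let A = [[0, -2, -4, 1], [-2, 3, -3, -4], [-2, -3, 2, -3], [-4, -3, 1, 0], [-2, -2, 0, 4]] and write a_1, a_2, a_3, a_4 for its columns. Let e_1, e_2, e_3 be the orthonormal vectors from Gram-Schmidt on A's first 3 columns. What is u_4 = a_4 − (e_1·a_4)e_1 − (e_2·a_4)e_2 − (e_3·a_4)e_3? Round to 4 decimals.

a_1 = (0, -2, -2, -4, -2); ‖a_1‖ = 5.2915, so e_1 = (0.0000, -0.3780, -0.3780, -0.7559, -0.3780).
e_1·a_2 = 0.0000·(-2) + (-0.3780)·3 + (-0.3780)·(-3) + (-0.7559)·(-3) + (-0.3780)·(-2) = 3.0237.
u_2 = a_2 − 3.0237·e_1 = (-2.0000, 4.1429, -1.8571, -0.7143, -0.8571).
‖u_2‖ = 5.0850, so e_2 = (-0.3933, 0.8147, -0.3652, -0.1405, -0.1686).
e_1·a_3 = 0.0000·(-4) + (-0.3780)·(-3) + (-0.3780)·2 + (-0.7559)·1 + (-0.3780)·0 = -0.3780; e_2·a_3 = (-0.3933)·(-4) + 0.8147·(-3) + (-0.3652)·2 + (-0.1405)·1 + (-0.1686)·0 = -1.7418.
u_3 = a_3 + 0.3780·e_1 + 1.7418·e_2 = (-4.6851, -1.7238, 1.2210, 0.4696, -0.4365).
‖u_3‖ = 5.1791, so e_3 = (-0.9046, -0.3328, 0.2358, 0.0907, -0.0843).
e_1·a_4 = 0.0000·1 + (-0.3780)·(-4) + (-0.3780)·(-3) + (-0.7559)·0 + (-0.3780)·4 = 1.1339; e_2·a_4 = (-0.3933)·1 + 0.8147·(-4) + (-0.3652)·(-3) + (-0.1405)·0 + (-0.1686)·4 = -3.2308; e_3·a_4 = (-0.9046)·1 + (-0.3328)·(-4) + 0.2358·(-3) + 0.0907·0 + (-0.0843)·4 = -0.6177.
u_4 = a_4 − 1.1339·e_1 + 3.2308·e_2 + 0.6177·e_3 = (-0.8295, -1.1448, -3.6058, 0.4593, 3.8319).

u_4 = (-0.8295, -1.1448, -3.6058, 0.4593, 3.8319)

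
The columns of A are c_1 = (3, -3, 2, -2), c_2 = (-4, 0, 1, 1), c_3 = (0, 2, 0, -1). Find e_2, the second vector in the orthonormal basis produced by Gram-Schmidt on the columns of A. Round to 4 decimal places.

c_1 = (3, -3, 2, -2); ‖c_1‖ = 5.0990, so e_1 = (0.5883, -0.5883, 0.3922, -0.3922).
e_1·c_2 = 0.5883·(-4) + (-0.5883)·0 + 0.3922·1 + (-0.3922)·1 = -2.3534.
u_2 = c_2 + 2.3534·e_1 = (-2.6154, -1.3846, 1.9231, 0.0769).
‖u_2‖ = 3.5301, so e_2 = (-0.7409, -0.3922, 0.5448, 0.0218).

e_2 = (-0.7409, -0.3922, 0.5448, 0.0218)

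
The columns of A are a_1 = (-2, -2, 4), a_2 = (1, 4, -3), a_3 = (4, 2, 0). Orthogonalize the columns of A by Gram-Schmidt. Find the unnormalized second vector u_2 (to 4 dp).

a_1 = (-2, -2, 4); ‖a_1‖ = 4.8990, so q_1 = (-0.4082, -0.4082, 0.8165).
q_1·a_2 = (-0.4082)·1 + (-0.4082)·4 + 0.8165·(-3) = -4.4907.
u_2 = a_2 + 4.4907·q_1 = (-0.8333, 2.1667, 0.6667).

u_2 = (-0.8333, 2.1667, 0.6667)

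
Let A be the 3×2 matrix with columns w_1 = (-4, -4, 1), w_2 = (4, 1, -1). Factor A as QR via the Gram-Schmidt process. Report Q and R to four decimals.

Q = [[-0.6963, 0.6755], [-0.6963, -0.7177], [0.1741, -0.1689]], R = [[5.7446, -3.6556], [0.0000, 2.1532]]

w_1 = (-4, -4, 1); ‖w_1‖ = 5.7446, so q_1 = (-0.6963, -0.6963, 0.1741).
q_1·w_2 = (-0.6963)·4 + (-0.6963)·1 + 0.1741·(-1) = -3.6556.
u_2 = w_2 + 3.6556·q_1 = (1.4545, -1.5455, -0.3636).
‖u_2‖ = 2.1532, so q_2 = (0.6755, -0.7177, -0.1689).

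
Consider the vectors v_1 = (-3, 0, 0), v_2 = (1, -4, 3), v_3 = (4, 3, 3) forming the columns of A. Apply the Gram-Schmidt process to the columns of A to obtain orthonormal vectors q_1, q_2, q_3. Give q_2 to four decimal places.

q_1 = v_1/‖v_1‖ = (-3, 0, 0)/3.0000 = (-1.0000, 0.0000, 0.0000).
r_{12} = q_1·v_2 = -1.0000.
u_2 = v_2 + 1.0000·q_1 = (0.0000, -4.0000, 3.0000).
‖u_2‖ = 5.0000, so q_2 = (0.0000, -0.8000, 0.6000).

q_2 = (0.0000, -0.8000, 0.6000)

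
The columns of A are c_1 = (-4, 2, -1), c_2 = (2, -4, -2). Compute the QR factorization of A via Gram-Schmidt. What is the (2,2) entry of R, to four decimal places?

r_{22} = 3.8297

c_1 = (-4, 2, -1); ‖c_1‖ = 4.5826, so q_1 = (-0.8729, 0.4364, -0.2182).
q_1·c_2 = (-0.8729)·2 + 0.4364·(-4) + (-0.2182)·(-2) = -3.0551.
u_2 = c_2 + 3.0551·q_1 = (-0.6667, -2.6667, -2.6667).
r_{22} = ‖u_2‖ = 3.8297.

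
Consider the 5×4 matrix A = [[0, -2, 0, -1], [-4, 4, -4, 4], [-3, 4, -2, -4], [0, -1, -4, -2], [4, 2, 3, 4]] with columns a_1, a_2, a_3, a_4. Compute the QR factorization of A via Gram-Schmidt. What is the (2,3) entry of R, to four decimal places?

r_{23} = 0.4625

a_1 = (0, -4, -3, 0, 4); ‖a_1‖ = 6.4031, so q_1 = (0.0000, -0.6247, -0.4685, 0.0000, 0.6247).
q_1·a_2 = 0.0000·(-2) + (-0.6247)·4 + (-0.4685)·4 + 0.0000·(-1) + 0.6247·2 = -3.1235.
u_2 = a_2 + 3.1235·q_1 = (-2.0000, 2.0488, 2.5366, -1.0000, 3.9512).
‖u_2‖ = 5.5896, so q_2 = (-0.3578, 0.3665, 0.4538, -0.1789, 0.7069).
r_{23} = q_2·a_3 = 0.4625.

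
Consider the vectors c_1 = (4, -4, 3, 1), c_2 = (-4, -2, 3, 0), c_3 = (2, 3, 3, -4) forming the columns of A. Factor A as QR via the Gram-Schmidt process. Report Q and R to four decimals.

c_1 = (4, -4, 3, 1); ‖c_1‖ = 6.4807, so q_1 = (0.6172, -0.6172, 0.4629, 0.1543).
q_1·c_2 = 0.6172·(-4) + (-0.6172)·(-2) + 0.4629·3 + 0.1543·0 = 0.1543.
u_2 = c_2 − 0.1543·q_1 = (-4.0952, -1.9048, 2.9286, -0.0238).
‖u_2‖ = 5.3830, so q_2 = (-0.7608, -0.3539, 0.5440, -0.0044).
q_1·c_3 = 0.6172·2 + (-0.6172)·3 + 0.4629·3 + 0.1543·(-4) = 0.1543; q_2·c_3 = (-0.7608)·2 + (-0.3539)·3 + 0.5440·3 + (-0.0044)·(-4) = -0.9333.
u_3 = c_3 − 0.1543·q_1 + 0.9333·q_2 = (1.1947, 2.7650, 3.4363, -4.0279).
‖u_3‖ = 6.0914, so q_3 = (0.1961, 0.4539, 0.5641, -0.6612).

Q = [[0.6172, -0.7608, 0.1961], [-0.6172, -0.3539, 0.4539], [0.4629, 0.5440, 0.5641], [0.1543, -0.0044, -0.6612]], R = [[6.4807, 0.1543, 0.1543], [0.0000, 5.3830, -0.9333], [0.0000, 0.0000, 6.0914]]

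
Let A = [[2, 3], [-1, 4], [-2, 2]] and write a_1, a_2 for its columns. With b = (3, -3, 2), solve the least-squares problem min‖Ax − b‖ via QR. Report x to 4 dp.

x = (0.5720, 0.0739)

a_1 = (2, -1, -2); ‖a_1‖ = 3.0000, so e_1 = (0.6667, -0.3333, -0.6667).
e_1·a_2 = 0.6667·3 + (-0.3333)·4 + (-0.6667)·2 = -0.6667.
u_2 = a_2 + 0.6667·e_1 = (3.4444, 3.7778, 1.5556).
‖u_2‖ = 5.3437, so e_2 = (0.6446, 0.7070, 0.2911).
Qᵀb = (1.6667, 0.3951).
Back-substitute: x_2 = 0.3951/5.3437 = 0.0739.
x_1 = (1.6667 + 0.6667·0.0739)/3.0000 = 0.5720.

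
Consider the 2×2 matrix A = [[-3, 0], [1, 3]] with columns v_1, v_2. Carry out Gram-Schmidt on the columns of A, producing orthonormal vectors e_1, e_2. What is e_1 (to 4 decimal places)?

e_1 = (-0.9487, 0.3162)

v_1 = (-3, 1); ‖v_1‖ = 3.1623, so e_1 = (-0.9487, 0.3162).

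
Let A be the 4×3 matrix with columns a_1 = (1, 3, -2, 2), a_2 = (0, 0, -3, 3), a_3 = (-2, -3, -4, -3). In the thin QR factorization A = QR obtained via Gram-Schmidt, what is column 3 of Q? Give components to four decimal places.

q_1 = a_1/‖a_1‖ = (1, 3, -2, 2)/4.2426 = (0.2357, 0.7071, -0.4714, 0.4714).
r_{12} = q_1·a_2 = 2.8284.
u_2 = a_2 − 2.8284·q_1 = (-0.6667, -2.0000, -1.6667, 1.6667).
‖u_2‖ = 3.1623, so q_2 = (-0.2108, -0.6325, -0.5270, 0.5270).
r_{13} = q_1·a_3 = -2.1213; r_{23} = q_2·a_3 = 2.8460.
u_3 = a_3 + 2.1213·q_1 − 2.8460·q_2 = (-0.9000, 0.3000, -3.5000, -3.5000).
‖u_3‖ = 5.0398, so q_3 = (-0.1786, 0.0595, -0.6945, -0.6945).

q_3 = (-0.1786, 0.0595, -0.6945, -0.6945)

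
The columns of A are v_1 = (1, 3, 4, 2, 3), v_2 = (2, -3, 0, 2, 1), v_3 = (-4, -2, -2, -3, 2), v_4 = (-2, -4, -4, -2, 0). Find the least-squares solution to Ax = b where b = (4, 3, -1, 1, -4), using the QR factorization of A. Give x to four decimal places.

x = (1.0238, -1.6905, -2.7857, 2.6786)

q_1 = v_1/‖v_1‖ = (1, 3, 4, 2, 3)/6.2450 = (0.1601, 0.4804, 0.6405, 0.3203, 0.4804).
r_{12} = q_1·v_2 = 0.0000.
u_2 = v_2 + 0.0000·q_1 = (2.0000, -3.0000, 0.0000, 2.0000, 1.0000).
‖u_2‖ = 4.2426, so q_2 = (0.4714, -0.7071, 0.0000, 0.4714, 0.2357).
r_{13} = q_1·v_3 = -2.8823; r_{23} = q_2·v_3 = -1.4142.
u_3 = v_3 + 2.8823·q_1 + 1.4142·q_2 = (-2.8718, -1.6154, -0.1538, -1.4103, 3.7179).
‖u_3‖ = 5.1665, so q_3 = (-0.5559, -0.3127, -0.0298, -0.2730, 0.7196).
r_{14} = q_1·v_4 = -5.4444; r_{24} = q_2·v_4 = 0.9428; r_{34} = q_3·v_4 = 3.0274.
u_4 = v_4 + 5.4444·q_1 − 0.9428·q_2 − 3.0274·q_3 = (0.1102, 0.2286, -0.4227, 0.1255, 0.2145).
‖u_4‖ = 0.5521, so q_4 = (0.1995, 0.4141, -0.7655, 0.2273, 0.3886).
Qᵀb = (-0.1601, -0.7071, -6.2831, 1.4789).
Back-substitute: x_4 = 1.4789/0.5521 = 2.6786.
x_3 = (-6.2831 − 3.0274·2.6786)/5.1665 = -2.7857.
x_2 = (-0.7071 + 1.4142·(-2.7857) − 0.9428·2.6786)/4.2426 = -1.6905.
x_1 = (-0.1601 + 0.0000·(-1.6905) + 2.8823·(-2.7857) + 5.4444·2.6786)/6.2450 = 1.0238.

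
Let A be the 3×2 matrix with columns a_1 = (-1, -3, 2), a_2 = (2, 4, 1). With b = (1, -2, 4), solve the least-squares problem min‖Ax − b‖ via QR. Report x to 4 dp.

x = (1.6600, 0.8533)

a_1 = (-1, -3, 2); ‖a_1‖ = 3.7417, so e_1 = (-0.2673, -0.8018, 0.5345).
e_1·a_2 = (-0.2673)·2 + (-0.8018)·4 + 0.5345·1 = -3.2071.
u_2 = a_2 + 3.2071·e_1 = (1.1429, 1.4286, 2.7143).
‖u_2‖ = 3.2733, so e_2 = (0.3491, 0.4364, 0.8292).
Qᵀb = (3.4744, 2.7932).
Back-substitute: x_2 = 2.7932/3.2733 = 0.8533.
x_1 = (3.4744 + 3.2071·0.8533)/3.7417 = 1.6600.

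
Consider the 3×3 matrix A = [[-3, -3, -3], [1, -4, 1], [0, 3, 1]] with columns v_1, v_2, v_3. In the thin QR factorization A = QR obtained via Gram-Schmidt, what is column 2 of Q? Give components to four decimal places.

v_1 = (-3, 1, 0); ‖v_1‖ = 3.1623, so e_1 = (-0.9487, 0.3162, 0.0000).
e_1·v_2 = (-0.9487)·(-3) + 0.3162·(-4) + 0.0000·3 = 1.5811.
u_2 = v_2 − 1.5811·e_1 = (-1.5000, -4.5000, 3.0000).
‖u_2‖ = 5.6125, so e_2 = (-0.2673, -0.8018, 0.5345).

e_2 = (-0.2673, -0.8018, 0.5345)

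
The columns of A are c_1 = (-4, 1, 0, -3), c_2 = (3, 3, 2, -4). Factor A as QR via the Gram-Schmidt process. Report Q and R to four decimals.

c_1 = (-4, 1, 0, -3); ‖c_1‖ = 5.0990, so e_1 = (-0.7845, 0.1961, 0.0000, -0.5883).
e_1·c_2 = (-0.7845)·3 + 0.1961·3 + 0.0000·2 + (-0.5883)·(-4) = 0.5883.
u_2 = c_2 − 0.5883·e_1 = (3.4615, 2.8846, 2.0000, -3.6538).
‖u_2‖ = 6.1363, so e_2 = (0.5641, 0.4701, 0.3259, -0.5955).

Q = [[-0.7845, 0.5641], [0.1961, 0.4701], [0.0000, 0.3259], [-0.5883, -0.5955]], R = [[5.0990, 0.5883], [0.0000, 6.1363]]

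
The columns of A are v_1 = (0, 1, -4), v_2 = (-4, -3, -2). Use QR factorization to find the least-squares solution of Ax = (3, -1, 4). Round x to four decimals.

x = (-0.8718, -0.4359)

e_1 = v_1/‖v_1‖ = (0, 1, -4)/4.1231 = (0.0000, 0.2425, -0.9701).
r_{12} = e_1·v_2 = 1.2127.
u_2 = v_2 − 1.2127·e_1 = (-4.0000, -3.2941, -0.8235).
‖u_2‖ = 5.2468, so e_2 = (-0.7624, -0.6278, -0.1570).
Qᵀb = (-4.1231, -2.2871).
Back-substitute: x_2 = -2.2871/5.2468 = -0.4359.
x_1 = (-4.1231 − 1.2127·(-0.4359))/4.1231 = -0.8718.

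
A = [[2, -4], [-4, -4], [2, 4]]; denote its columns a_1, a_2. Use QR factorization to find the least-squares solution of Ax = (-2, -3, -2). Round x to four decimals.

e_1 = a_1/‖a_1‖ = (2, -4, 2)/4.8990 = (0.4082, -0.8165, 0.4082).
r_{12} = e_1·a_2 = 3.2660.
u_2 = a_2 − 3.2660·e_1 = (-5.3333, -1.3333, 2.6667).
‖u_2‖ = 6.1101, so e_2 = (-0.8729, -0.2182, 0.4364).
Qᵀb = (0.8165, 1.5275).
Back-substitute: x_2 = 1.5275/6.1101 = 0.2500.
x_1 = (0.8165 − 3.2660·0.2500)/4.8990 = 0.0000.

x = (0.0000, 0.2500)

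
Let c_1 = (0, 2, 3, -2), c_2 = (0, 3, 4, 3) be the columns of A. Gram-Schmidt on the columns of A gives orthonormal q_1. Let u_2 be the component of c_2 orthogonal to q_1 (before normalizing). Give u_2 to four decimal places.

c_1 = (0, 2, 3, -2); ‖c_1‖ = 4.1231, so q_1 = (0.0000, 0.4851, 0.7276, -0.4851).
q_1·c_2 = 0.0000·0 + 0.4851·3 + 0.7276·4 + (-0.4851)·3 = 2.9104.
u_2 = c_2 − 2.9104·q_1 = (0.0000, 1.5882, 1.8824, 4.4118).

u_2 = (0.0000, 1.5882, 1.8824, 4.4118)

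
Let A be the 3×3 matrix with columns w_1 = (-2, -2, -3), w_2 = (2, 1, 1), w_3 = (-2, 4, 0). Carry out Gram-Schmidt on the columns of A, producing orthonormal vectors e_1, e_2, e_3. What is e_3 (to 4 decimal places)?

e_3 = (-0.2182, 0.8729, -0.4364)

e_1 = w_1/‖w_1‖ = (-2, -2, -3)/4.1231 = (-0.4851, -0.4851, -0.7276).
r_{12} = e_1·w_2 = -2.1828.
u_2 = w_2 + 2.1828·e_1 = (0.9412, -0.0588, -0.5882).
‖u_2‖ = 1.1114, so e_2 = (0.8468, -0.0529, -0.5293).
r_{13} = e_1·w_3 = -0.9701; r_{23} = e_2·w_3 = -1.9053.
u_3 = w_3 + 0.9701·e_1 + 1.9053·e_2 = (-0.8571, 3.4286, -1.7143).
‖u_3‖ = 3.9279, so e_3 = (-0.2182, 0.8729, -0.4364).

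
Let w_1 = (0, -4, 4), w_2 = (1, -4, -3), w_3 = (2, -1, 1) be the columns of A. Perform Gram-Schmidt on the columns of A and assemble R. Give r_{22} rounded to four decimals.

r_{22} = 5.0498

w_1 = (0, -4, 4); ‖w_1‖ = 5.6569, so e_1 = (0.0000, -0.7071, 0.7071).
e_1·w_2 = 0.0000·1 + (-0.7071)·(-4) + 0.7071·(-3) = 0.7071.
u_2 = w_2 − 0.7071·e_1 = (1.0000, -3.5000, -3.5000).
r_{22} = ‖u_2‖ = 5.0498.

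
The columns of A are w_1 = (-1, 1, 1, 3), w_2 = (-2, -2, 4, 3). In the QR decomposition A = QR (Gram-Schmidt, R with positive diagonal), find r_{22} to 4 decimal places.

r_{22} = 4.3493

w_1 = (-1, 1, 1, 3); ‖w_1‖ = 3.4641, so e_1 = (-0.2887, 0.2887, 0.2887, 0.8660).
e_1·w_2 = (-0.2887)·(-2) + 0.2887·(-2) + 0.2887·4 + 0.8660·3 = 3.7528.
u_2 = w_2 − 3.7528·e_1 = (-0.9167, -3.0833, 2.9167, -0.2500).
r_{22} = ‖u_2‖ = 4.3493.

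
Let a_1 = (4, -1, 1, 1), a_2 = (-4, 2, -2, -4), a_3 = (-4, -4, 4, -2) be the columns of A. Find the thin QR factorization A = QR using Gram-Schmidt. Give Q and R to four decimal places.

a_1 = (4, -1, 1, 1); ‖a_1‖ = 4.3589, so q_1 = (0.9177, -0.2294, 0.2294, 0.2294).
q_1·a_2 = 0.9177·(-4) + (-0.2294)·2 + 0.2294·(-2) + 0.2294·(-4) = -5.5060.
u_2 = a_2 + 5.5060·q_1 = (1.0526, 0.7368, -0.7368, -2.7368).
‖u_2‖ = 3.1119, so q_2 = (0.3383, 0.2368, -0.2368, -0.8795).
q_1·a_3 = 0.9177·(-4) + (-0.2294)·(-4) + 0.2294·4 + 0.2294·(-2) = -2.2942; q_2·a_3 = 0.3383·(-4) + 0.2368·(-4) + (-0.2368)·4 + (-0.8795)·(-2) = -1.4883.
u_3 = a_3 + 2.2942·q_1 + 1.4883·q_2 = (-1.3913, -4.1739, 4.1739, -2.7826).
‖u_3‖ = 6.6725, so q_3 = (-0.2085, -0.6255, 0.6255, -0.4170).

Q = [[0.9177, 0.3383, -0.2085], [-0.2294, 0.2368, -0.6255], [0.2294, -0.2368, 0.6255], [0.2294, -0.8795, -0.4170]], R = [[4.3589, -5.5060, -2.2942], [0.0000, 3.1119, -1.4883], [0.0000, 0.0000, 6.6725]]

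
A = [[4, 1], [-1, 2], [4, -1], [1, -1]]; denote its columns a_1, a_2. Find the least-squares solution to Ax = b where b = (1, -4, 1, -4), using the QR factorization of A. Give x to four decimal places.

a_1 = (4, -1, 4, 1); ‖a_1‖ = 5.8310, so e_1 = (0.6860, -0.1715, 0.6860, 0.1715).
e_1·a_2 = 0.6860·1 + (-0.1715)·2 + 0.6860·(-1) + 0.1715·(-1) = -0.5145.
u_2 = a_2 + 0.5145·e_1 = (1.3529, 1.9118, -0.6471, -0.9118).
‖u_2‖ = 2.5952, so e_2 = (0.5213, 0.7366, -0.2493, -0.3513).
Qᵀb = (1.3720, -1.2693).
Back-substitute: x_2 = -1.2693/2.5952 = -0.4891.
x_1 = (1.3720 + 0.5145·(-0.4891))/5.8310 = 0.1921.

x = (0.1921, -0.4891)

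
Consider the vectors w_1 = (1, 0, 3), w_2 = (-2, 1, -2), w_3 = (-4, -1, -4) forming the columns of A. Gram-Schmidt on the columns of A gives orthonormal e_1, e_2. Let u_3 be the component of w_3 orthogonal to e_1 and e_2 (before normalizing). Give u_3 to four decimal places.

u_3 = (-1.3846, -1.8462, 0.4615)

w_1 = (1, 0, 3); ‖w_1‖ = 3.1623, so e_1 = (0.3162, 0.0000, 0.9487).
e_1·w_2 = 0.3162·(-2) + 0.0000·1 + 0.9487·(-2) = -2.5298.
u_2 = w_2 + 2.5298·e_1 = (-1.2000, 1.0000, 0.4000).
‖u_2‖ = 1.6125, so e_2 = (-0.7442, 0.6202, 0.2481).
e_1·w_3 = 0.3162·(-4) + 0.0000·(-1) + 0.9487·(-4) = -5.0596; e_2·w_3 = (-0.7442)·(-4) + 0.6202·(-1) + 0.2481·(-4) = 1.3644.
u_3 = w_3 + 5.0596·e_1 − 1.3644·e_2 = (-1.3846, -1.8462, 0.4615).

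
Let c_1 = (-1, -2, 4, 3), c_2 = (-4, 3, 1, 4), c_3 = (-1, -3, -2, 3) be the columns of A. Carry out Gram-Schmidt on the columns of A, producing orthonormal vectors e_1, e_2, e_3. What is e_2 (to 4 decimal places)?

e_1 = c_1/‖c_1‖ = (-1, -2, 4, 3)/5.4772 = (-0.1826, -0.3651, 0.7303, 0.5477).
r_{12} = e_1·c_2 = 2.5560.
u_2 = c_2 − 2.5560·e_1 = (-3.5333, 3.9333, -0.8667, 2.6000).
‖u_2‖ = 5.9554, so e_2 = (-0.5933, 0.6605, -0.1455, 0.4366).

e_2 = (-0.5933, 0.6605, -0.1455, 0.4366)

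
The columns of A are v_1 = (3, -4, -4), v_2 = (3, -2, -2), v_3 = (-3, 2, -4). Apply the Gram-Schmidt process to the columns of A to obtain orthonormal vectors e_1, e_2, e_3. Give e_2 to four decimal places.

e_2 = (0.8835, 0.3313, 0.3313)

e_1 = v_1/‖v_1‖ = (3, -4, -4)/6.4031 = (0.4685, -0.6247, -0.6247).
r_{12} = e_1·v_2 = 3.9043.
u_2 = v_2 − 3.9043·e_1 = (1.1707, 0.4390, 0.4390).
‖u_2‖ = 1.3252, so e_2 = (0.8835, 0.3313, 0.3313).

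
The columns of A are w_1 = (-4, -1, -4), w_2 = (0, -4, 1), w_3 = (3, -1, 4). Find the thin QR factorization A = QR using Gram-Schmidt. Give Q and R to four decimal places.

Q = [[-0.6963, 0.0000, -0.7177], [-0.1741, -0.9701, 0.1689], [-0.6963, 0.2425, 0.6755]], R = [[5.7446, 0.0000, -4.7001], [0.0000, 4.1231, 1.9403], [0.0000, 0.0000, 0.3800]]

q_1 = w_1/‖w_1‖ = (-4, -1, -4)/5.7446 = (-0.6963, -0.1741, -0.6963).
r_{12} = q_1·w_2 = 0.0000.
u_2 = w_2 + 0.0000·q_1 = (0.0000, -4.0000, 1.0000).
‖u_2‖ = 4.1231, so q_2 = (0.0000, -0.9701, 0.2425).
r_{13} = q_1·w_3 = -4.7001; r_{23} = q_2·w_3 = 1.9403.
u_3 = w_3 + 4.7001·q_1 − 1.9403·q_2 = (-0.2727, 0.0642, 0.2567).
‖u_3‖ = 0.3800, so q_3 = (-0.7177, 0.1689, 0.6755).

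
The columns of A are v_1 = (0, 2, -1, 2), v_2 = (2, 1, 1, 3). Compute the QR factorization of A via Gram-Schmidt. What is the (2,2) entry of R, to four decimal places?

r_{22} = 3.0912

e_1 = v_1/‖v_1‖ = (0, 2, -1, 2)/3.0000 = (0.0000, 0.6667, -0.3333, 0.6667).
r_{12} = e_1·v_2 = 2.3333.
u_2 = v_2 − 2.3333·e_1 = (2.0000, -0.5556, 1.7778, 1.4444).
r_{22} = ‖u_2‖ = 3.0912.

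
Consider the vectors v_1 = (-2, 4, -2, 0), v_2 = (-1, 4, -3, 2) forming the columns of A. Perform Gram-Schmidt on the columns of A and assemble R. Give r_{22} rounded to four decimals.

v_1 = (-2, 4, -2, 0); ‖v_1‖ = 4.8990, so q_1 = (-0.4082, 0.8165, -0.4082, 0.0000).
q_1·v_2 = (-0.4082)·(-1) + 0.8165·4 + (-0.4082)·(-3) + 0.0000·2 = 4.8990.
u_2 = v_2 − 4.8990·q_1 = (1.0000, 0.0000, -1.0000, 2.0000).
r_{22} = ‖u_2‖ = 2.4495.

r_{22} = 2.4495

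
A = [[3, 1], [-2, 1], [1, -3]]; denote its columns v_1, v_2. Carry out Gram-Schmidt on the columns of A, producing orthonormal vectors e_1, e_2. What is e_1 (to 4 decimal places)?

e_1 = (0.8018, -0.5345, 0.2673)

e_1 = v_1/‖v_1‖ = (3, -2, 1)/3.7417 = (0.8018, -0.5345, 0.2673).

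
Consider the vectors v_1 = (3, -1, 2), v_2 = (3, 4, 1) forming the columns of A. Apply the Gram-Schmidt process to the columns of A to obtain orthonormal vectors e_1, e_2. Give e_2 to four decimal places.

v_1 = (3, -1, 2); ‖v_1‖ = 3.7417, so e_1 = (0.8018, -0.2673, 0.5345).
e_1·v_2 = 0.8018·3 + (-0.2673)·4 + 0.5345·1 = 1.8708.
u_2 = v_2 − 1.8708·e_1 = (1.5000, 4.5000, 0.0000).
‖u_2‖ = 4.7434, so e_2 = (0.3162, 0.9487, 0.0000).

e_2 = (0.3162, 0.9487, 0.0000)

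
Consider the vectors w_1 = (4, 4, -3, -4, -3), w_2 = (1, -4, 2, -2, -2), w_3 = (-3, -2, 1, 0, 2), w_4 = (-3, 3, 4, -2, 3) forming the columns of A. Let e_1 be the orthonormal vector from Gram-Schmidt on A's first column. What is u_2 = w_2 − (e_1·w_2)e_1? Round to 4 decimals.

w_1 = (4, 4, -3, -4, -3); ‖w_1‖ = 8.1240, so e_1 = (0.4924, 0.4924, -0.3693, -0.4924, -0.3693).
e_1·w_2 = 0.4924·1 + 0.4924·(-4) + (-0.3693)·2 + (-0.4924)·(-2) + (-0.3693)·(-2) = -0.4924.
u_2 = w_2 + 0.4924·e_1 = (1.2424, -3.7576, 1.8182, -2.2424, -2.1818).

u_2 = (1.2424, -3.7576, 1.8182, -2.2424, -2.1818)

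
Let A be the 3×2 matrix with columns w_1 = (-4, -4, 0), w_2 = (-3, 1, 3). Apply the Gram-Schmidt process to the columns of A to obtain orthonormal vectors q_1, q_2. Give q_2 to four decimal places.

q_2 = (-0.4851, 0.4851, 0.7276)

q_1 = w_1/‖w_1‖ = (-4, -4, 0)/5.6569 = (-0.7071, -0.7071, 0.0000).
r_{12} = q_1·w_2 = 1.4142.
u_2 = w_2 − 1.4142·q_1 = (-2.0000, 2.0000, 3.0000).
‖u_2‖ = 4.1231, so q_2 = (-0.4851, 0.4851, 0.7276).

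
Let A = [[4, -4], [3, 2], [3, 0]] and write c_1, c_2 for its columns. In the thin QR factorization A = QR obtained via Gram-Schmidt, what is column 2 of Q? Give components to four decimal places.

c_1 = (4, 3, 3); ‖c_1‖ = 5.8310, so e_1 = (0.6860, 0.5145, 0.5145).
e_1·c_2 = 0.6860·(-4) + 0.5145·2 + 0.5145·0 = -1.7150.
u_2 = c_2 + 1.7150·e_1 = (-2.8235, 2.8824, 0.8824).
‖u_2‖ = 4.1302, so e_2 = (-0.6836, 0.6979, 0.2136).

e_2 = (-0.6836, 0.6979, 0.2136)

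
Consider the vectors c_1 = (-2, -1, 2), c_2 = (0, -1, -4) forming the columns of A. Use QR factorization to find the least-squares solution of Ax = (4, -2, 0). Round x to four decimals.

x = (-0.8462, -0.2308)

c_1 = (-2, -1, 2); ‖c_1‖ = 3.0000, so q_1 = (-0.6667, -0.3333, 0.6667).
q_1·c_2 = (-0.6667)·0 + (-0.3333)·(-1) + 0.6667·(-4) = -2.3333.
u_2 = c_2 + 2.3333·q_1 = (-1.5556, -1.7778, -2.4444).
‖u_2‖ = 3.3993, so q_2 = (-0.4576, -0.5230, -0.7191).
Qᵀb = (-2.0000, -0.7845).
Back-substitute: x_2 = -0.7845/3.3993 = -0.2308.
x_1 = (-2.0000 + 2.3333·(-0.2308))/3.0000 = -0.8462.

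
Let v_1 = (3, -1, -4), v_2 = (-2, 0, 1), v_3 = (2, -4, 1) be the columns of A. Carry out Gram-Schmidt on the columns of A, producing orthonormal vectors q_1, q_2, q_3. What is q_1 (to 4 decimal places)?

q_1 = (0.5883, -0.1961, -0.7845)

v_1 = (3, -1, -4); ‖v_1‖ = 5.0990, so q_1 = (0.5883, -0.1961, -0.7845).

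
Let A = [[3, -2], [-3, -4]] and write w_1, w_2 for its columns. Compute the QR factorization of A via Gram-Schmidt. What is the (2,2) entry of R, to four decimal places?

q_1 = w_1/‖w_1‖ = (3, -3)/4.2426 = (0.7071, -0.7071).
r_{12} = q_1·w_2 = 1.4142.
u_2 = w_2 − 1.4142·q_1 = (-3.0000, -3.0000).
r_{22} = ‖u_2‖ = 4.2426.

r_{22} = 4.2426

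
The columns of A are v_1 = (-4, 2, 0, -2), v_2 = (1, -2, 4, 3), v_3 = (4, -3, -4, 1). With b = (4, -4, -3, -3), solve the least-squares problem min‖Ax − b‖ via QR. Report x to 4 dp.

v_1 = (-4, 2, 0, -2); ‖v_1‖ = 4.8990, so e_1 = (-0.8165, 0.4082, 0.0000, -0.4082).
e_1·v_2 = (-0.8165)·1 + 0.4082·(-2) + 0.0000·4 + (-0.4082)·3 = -2.8577.
u_2 = v_2 + 2.8577·e_1 = (-1.3333, -0.8333, 4.0000, 1.8333).
‖u_2‖ = 4.6726, so e_2 = (-0.2854, -0.1783, 0.8561, 0.3924).
e_1·v_3 = (-0.8165)·4 + 0.4082·(-3) + 0.0000·(-4) + (-0.4082)·1 = -4.8990; e_2·v_3 = (-0.2854)·4 + (-0.1783)·(-3) + 0.8561·(-4) + 0.3924·1 = -3.6382.
u_3 = v_3 + 4.8990·e_1 + 3.6382·e_2 = (-1.0382, -1.6489, -0.8855, 0.4275).
‖u_3‖ = 2.1825, so e_3 = (-0.4757, -0.7555, -0.4057, 0.1959).
Qᵀb = (-3.6742, -4.1733, 1.7488).
Back-substitute: x_3 = 1.7488/2.1825 = 0.8013.
x_2 = (-4.1733 + 3.6382·0.8013)/4.6726 = -0.2692.
x_1 = (-3.6742 + 2.8577·(-0.2692) + 4.8990·0.8013)/4.8990 = -0.1058.

x = (-0.1058, -0.2692, 0.8013)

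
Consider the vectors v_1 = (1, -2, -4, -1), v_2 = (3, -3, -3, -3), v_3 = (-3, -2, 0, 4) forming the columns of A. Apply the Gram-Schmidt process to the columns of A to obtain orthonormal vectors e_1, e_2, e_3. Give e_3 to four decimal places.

v_1 = (1, -2, -4, -1); ‖v_1‖ = 4.6904, so e_1 = (0.2132, -0.4264, -0.8528, -0.2132).
e_1·v_2 = 0.2132·3 + (-0.4264)·(-3) + (-0.8528)·(-3) + (-0.2132)·(-3) = 5.1168.
u_2 = v_2 − 5.1168·e_1 = (1.9091, -0.8182, 1.3636, -1.9091).
‖u_2‖ = 3.1334, so e_2 = (0.6093, -0.2611, 0.4352, -0.6093).
e_1·v_3 = 0.2132·(-3) + (-0.4264)·(-2) + (-0.8528)·0 + (-0.2132)·4 = -0.6396; e_2·v_3 = 0.6093·(-3) + (-0.2611)·(-2) + 0.4352·0 + (-0.6093)·4 = -3.7427.
u_3 = v_3 + 0.6396·e_1 + 3.7427·e_2 = (-0.5833, -3.2500, 1.0833, 1.5833).
‖u_3‖ = 3.8188, so e_3 = (-0.1528, -0.8510, 0.2837, 0.4146).

e_3 = (-0.1528, -0.8510, 0.2837, 0.4146)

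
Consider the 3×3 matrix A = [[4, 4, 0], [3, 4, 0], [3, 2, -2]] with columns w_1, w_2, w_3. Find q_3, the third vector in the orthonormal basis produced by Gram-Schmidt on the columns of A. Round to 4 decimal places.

q_3 = (0.7276, -0.4851, -0.4851)

w_1 = (4, 3, 3); ‖w_1‖ = 5.8310, so q_1 = (0.6860, 0.5145, 0.5145).
q_1·w_2 = 0.6860·4 + 0.5145·4 + 0.5145·2 = 5.8310.
u_2 = w_2 − 5.8310·q_1 = (0.0000, 1.0000, -1.0000).
‖u_2‖ = 1.4142, so q_2 = (0.0000, 0.7071, -0.7071).
q_1·w_3 = 0.6860·0 + 0.5145·0 + 0.5145·(-2) = -1.0290; q_2·w_3 = 0.0000·0 + 0.7071·0 + (-0.7071)·(-2) = 1.4142.
u_3 = w_3 + 1.0290·q_1 − 1.4142·q_2 = (0.7059, -0.4706, -0.4706).
‖u_3‖ = 0.9701, so q_3 = (0.7276, -0.4851, -0.4851).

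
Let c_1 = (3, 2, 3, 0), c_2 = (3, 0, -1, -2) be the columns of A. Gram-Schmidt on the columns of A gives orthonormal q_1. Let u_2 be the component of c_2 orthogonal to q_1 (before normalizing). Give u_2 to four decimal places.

u_2 = (2.1818, -0.5455, -1.8182, -2.0000)

c_1 = (3, 2, 3, 0); ‖c_1‖ = 4.6904, so q_1 = (0.6396, 0.4264, 0.6396, 0.0000).
q_1·c_2 = 0.6396·3 + 0.4264·0 + 0.6396·(-1) + 0.0000·(-2) = 1.2792.
u_2 = c_2 − 1.2792·q_1 = (2.1818, -0.5455, -1.8182, -2.0000).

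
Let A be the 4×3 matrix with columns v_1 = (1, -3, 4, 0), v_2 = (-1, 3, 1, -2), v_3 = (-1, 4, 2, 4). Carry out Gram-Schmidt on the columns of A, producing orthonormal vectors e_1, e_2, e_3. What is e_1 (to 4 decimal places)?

v_1 = (1, -3, 4, 0); ‖v_1‖ = 5.0990, so e_1 = (0.1961, -0.5883, 0.7845, 0.0000).

e_1 = (0.1961, -0.5883, 0.7845, 0.0000)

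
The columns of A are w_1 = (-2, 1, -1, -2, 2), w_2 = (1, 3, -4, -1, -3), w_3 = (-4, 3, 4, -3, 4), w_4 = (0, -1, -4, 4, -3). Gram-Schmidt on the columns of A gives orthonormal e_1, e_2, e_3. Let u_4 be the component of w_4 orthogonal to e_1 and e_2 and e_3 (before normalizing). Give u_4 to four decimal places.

u_4 = (-2.3919, 0.5484, -0.5106, 2.5150, -0.4065)

e_1 = w_1/‖w_1‖ = (-2, 1, -1, -2, 2)/3.7417 = (-0.5345, 0.2673, -0.2673, -0.5345, 0.5345).
r_{12} = e_1·w_2 = 0.2673.
u_2 = w_2 − 0.2673·e_1 = (1.1429, 2.9286, -3.9286, -0.8571, -3.1429).
‖u_2‖ = 5.9940, so e_2 = (0.1907, 0.4886, -0.6554, -0.1430, -0.5243).
r_{13} = e_1·w_3 = 5.6125; r_{23} = e_2·w_3 = -3.5869.
u_3 = w_3 − 5.6125·e_1 + 3.5869·e_2 = (-0.3161, 3.2525, 3.1491, -0.5129, -0.8807).
‖u_3‖ = 4.6513, so e_3 = (-0.0680, 0.6993, 0.6770, -0.1103, -0.1894).
r_{14} = e_1·w_4 = -2.9399; r_{24} = e_2·w_4 = 3.1341; r_{34} = e_3·w_4 = -3.2805.
u_4 = w_4 + 2.9399·e_1 − 3.1341·e_2 + 3.2805·e_3 = (-2.3919, 0.5484, -0.5106, 2.5150, -0.4065).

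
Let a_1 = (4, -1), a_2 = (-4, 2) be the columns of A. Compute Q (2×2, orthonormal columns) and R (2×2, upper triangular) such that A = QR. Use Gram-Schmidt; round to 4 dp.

Q = [[0.9701, 0.2425], [-0.2425, 0.9701]], R = [[4.1231, -4.3656], [0.0000, 0.9701]]

a_1 = (4, -1); ‖a_1‖ = 4.1231, so e_1 = (0.9701, -0.2425).
e_1·a_2 = 0.9701·(-4) + (-0.2425)·2 = -4.3656.
u_2 = a_2 + 4.3656·e_1 = (0.2353, 0.9412).
‖u_2‖ = 0.9701, so e_2 = (0.2425, 0.9701).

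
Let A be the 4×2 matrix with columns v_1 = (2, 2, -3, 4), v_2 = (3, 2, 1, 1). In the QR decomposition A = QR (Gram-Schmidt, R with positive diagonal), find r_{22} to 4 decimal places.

q_1 = v_1/‖v_1‖ = (2, 2, -3, 4)/5.7446 = (0.3482, 0.3482, -0.5222, 0.6963).
r_{12} = q_1·v_2 = 1.9149.
u_2 = v_2 − 1.9149·q_1 = (2.3333, 1.3333, 2.0000, -0.3333).
r_{22} = ‖u_2‖ = 3.3665.

r_{22} = 3.3665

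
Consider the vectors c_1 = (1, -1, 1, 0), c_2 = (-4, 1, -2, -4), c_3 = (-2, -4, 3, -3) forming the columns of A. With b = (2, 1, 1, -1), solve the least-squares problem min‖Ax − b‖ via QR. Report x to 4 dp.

x = (3.5777, 0.7355, -0.7169)

c_1 = (1, -1, 1, 0); ‖c_1‖ = 1.7321, so q_1 = (0.5774, -0.5774, 0.5774, 0.0000).
q_1·c_2 = 0.5774·(-4) + (-0.5774)·1 + 0.5774·(-2) + 0.0000·(-4) = -4.0415.
u_2 = c_2 + 4.0415·q_1 = (-1.6667, -1.3333, 0.3333, -4.0000).
‖u_2‖ = 4.5461, so q_2 = (-0.3666, -0.2933, 0.0733, -0.8799).
q_1·c_3 = 0.5774·(-2) + (-0.5774)·(-4) + 0.5774·3 + 0.0000·(-3) = 2.8868; q_2·c_3 = (-0.3666)·(-2) + (-0.2933)·(-4) + 0.0733·3 + (-0.8799)·(-3) = 4.7660.
u_3 = c_3 − 2.8868·q_1 − 4.7660·q_2 = (-1.9194, -0.9355, 0.9839, 1.1935).
‖u_3‖ = 2.6366, so q_3 = (-0.7280, -0.3548, 0.3732, 0.4527).
Qᵀb = (1.1547, -0.0733, -1.8903).
Back-substitute: x_3 = -1.8903/2.6366 = -0.7169.
x_2 = (-0.0733 − 4.7660·(-0.7169))/4.5461 = 0.7355.
x_1 = (1.1547 + 4.0415·0.7355 − 2.8868·(-0.7169))/1.7321 = 3.5777.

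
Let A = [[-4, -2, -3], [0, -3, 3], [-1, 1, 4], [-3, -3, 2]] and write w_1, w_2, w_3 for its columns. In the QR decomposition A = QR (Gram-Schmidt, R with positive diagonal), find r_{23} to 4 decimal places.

e_1 = w_1/‖w_1‖ = (-4, 0, -1, -3)/5.0990 = (-0.7845, 0.0000, -0.1961, -0.5883).
r_{12} = e_1·w_2 = 3.1379.
u_2 = w_2 − 3.1379·e_1 = (0.4615, -3.0000, 1.6154, -1.1538).
‖u_2‖ = 3.6268, so e_2 = (0.1273, -0.8272, 0.4454, -0.3181).
r_{23} = e_2·w_3 = -1.7180.

r_{23} = -1.7180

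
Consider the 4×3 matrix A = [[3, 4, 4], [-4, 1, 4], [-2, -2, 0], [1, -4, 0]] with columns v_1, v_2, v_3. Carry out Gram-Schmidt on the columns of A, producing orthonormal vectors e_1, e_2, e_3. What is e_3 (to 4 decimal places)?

e_3 = (0.5698, 0.5124, 0.1431, 0.6263)

e_1 = v_1/‖v_1‖ = (3, -4, -2, 1)/5.4772 = (0.5477, -0.7303, -0.3651, 0.1826).
r_{12} = e_1·v_2 = 1.4606.
u_2 = v_2 − 1.4606·e_1 = (3.2000, 2.0667, -1.4667, -4.2667).
‖u_2‖ = 5.9048, so e_2 = (0.5419, 0.3500, -0.2484, -0.7226).
r_{13} = e_1·v_3 = -0.7303; r_{23} = e_2·v_3 = 3.5677.
u_3 = v_3 + 0.7303·e_1 − 3.5677·e_2 = (2.4665, 2.2180, 0.6195, 2.7113).
‖u_3‖ = 4.3287, so e_3 = (0.5698, 0.5124, 0.1431, 0.6263).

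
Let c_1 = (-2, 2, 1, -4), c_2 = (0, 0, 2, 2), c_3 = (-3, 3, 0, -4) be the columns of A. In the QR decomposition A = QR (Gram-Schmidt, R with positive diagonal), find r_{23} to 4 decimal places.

r_{23} = -0.4998

c_1 = (-2, 2, 1, -4); ‖c_1‖ = 5.0000, so q_1 = (-0.4000, 0.4000, 0.2000, -0.8000).
q_1·c_2 = (-0.4000)·0 + 0.4000·0 + 0.2000·2 + (-0.8000)·2 = -1.2000.
u_2 = c_2 + 1.2000·q_1 = (-0.4800, 0.4800, 2.2400, 1.0400).
‖u_2‖ = 2.5612, so q_2 = (-0.1874, 0.1874, 0.8746, 0.4061).
r_{23} = q_2·c_3 = -0.4998.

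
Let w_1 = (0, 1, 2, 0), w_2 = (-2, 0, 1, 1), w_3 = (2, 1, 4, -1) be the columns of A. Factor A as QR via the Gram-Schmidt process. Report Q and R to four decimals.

Q = [[0.0000, -0.8771, 0.1754], [0.4472, -0.1754, -0.8771], [0.8944, 0.0877, 0.4385], [0.0000, 0.4385, -0.0877]], R = [[2.2361, 0.8944, 4.0249], [0.0000, 2.2804, -2.0172], [0.0000, 0.0000, 1.3156]]

w_1 = (0, 1, 2, 0); ‖w_1‖ = 2.2361, so e_1 = (0.0000, 0.4472, 0.8944, 0.0000).
e_1·w_2 = 0.0000·(-2) + 0.4472·0 + 0.8944·1 + 0.0000·1 = 0.8944.
u_2 = w_2 − 0.8944·e_1 = (-2.0000, -0.4000, 0.2000, 1.0000).
‖u_2‖ = 2.2804, so e_2 = (-0.8771, -0.1754, 0.0877, 0.4385).
e_1·w_3 = 0.0000·2 + 0.4472·1 + 0.8944·4 + 0.0000·(-1) = 4.0249; e_2·w_3 = (-0.8771)·2 + (-0.1754)·1 + 0.0877·4 + 0.4385·(-1) = -2.0172.
u_3 = w_3 − 4.0249·e_1 + 2.0172·e_2 = (0.2308, -1.1538, 0.5769, -0.1154).
‖u_3‖ = 1.3156, so e_3 = (0.1754, -0.8771, 0.4385, -0.0877).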